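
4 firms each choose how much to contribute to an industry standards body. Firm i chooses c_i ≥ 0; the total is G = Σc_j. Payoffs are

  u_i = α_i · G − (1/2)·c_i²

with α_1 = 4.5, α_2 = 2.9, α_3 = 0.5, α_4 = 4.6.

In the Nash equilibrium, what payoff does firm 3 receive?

Firm i's FOC: ∂u_i/∂c_i = α_i − c_i = 0, so c_i* = α_i.
NE contributions = (4.5, 2.9, 0.5, 4.6); G = 12.5.
u_3 = α_3·G − ½·(c_3)² = 0.5·12.5 − ½·0.5² = 6.125.

6.125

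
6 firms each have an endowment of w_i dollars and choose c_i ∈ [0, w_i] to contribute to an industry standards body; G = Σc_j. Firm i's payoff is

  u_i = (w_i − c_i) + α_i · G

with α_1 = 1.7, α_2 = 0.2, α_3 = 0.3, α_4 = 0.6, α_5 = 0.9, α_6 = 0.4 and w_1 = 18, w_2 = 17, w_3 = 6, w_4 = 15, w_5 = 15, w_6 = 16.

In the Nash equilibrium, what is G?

18

∂u_i/∂c_i = α_i − 1, so firm i contributes w_i if α_i > 1, else 0.
α_i > 1 for i ∈ {1}; NE contributions (18, 0, 0, 0, 0, 0), G = 18.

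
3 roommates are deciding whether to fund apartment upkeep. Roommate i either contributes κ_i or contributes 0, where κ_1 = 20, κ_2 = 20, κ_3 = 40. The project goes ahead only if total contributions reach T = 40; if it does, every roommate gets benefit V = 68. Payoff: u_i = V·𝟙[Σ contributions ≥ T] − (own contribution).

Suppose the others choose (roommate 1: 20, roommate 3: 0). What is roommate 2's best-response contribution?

Others' total = 20. Contributing 20 brings total to 40 ≥ 40: gain V − κ_2 = 48.
Best response: 20.

20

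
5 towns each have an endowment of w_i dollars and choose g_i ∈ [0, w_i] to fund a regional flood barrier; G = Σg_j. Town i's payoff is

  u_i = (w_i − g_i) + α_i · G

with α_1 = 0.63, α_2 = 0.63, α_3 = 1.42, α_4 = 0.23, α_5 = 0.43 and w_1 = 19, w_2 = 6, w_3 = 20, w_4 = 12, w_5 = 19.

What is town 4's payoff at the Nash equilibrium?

16.6

∂u_i/∂g_i = α_i − 1, so town i contributes w_i if α_i > 1, else 0.
α_i > 1 for i ∈ {3}; NE contributions (0, 0, 20, 0, 0), G = 20.
u_4 = (12 − 0) + 0.23·20 = 16.6.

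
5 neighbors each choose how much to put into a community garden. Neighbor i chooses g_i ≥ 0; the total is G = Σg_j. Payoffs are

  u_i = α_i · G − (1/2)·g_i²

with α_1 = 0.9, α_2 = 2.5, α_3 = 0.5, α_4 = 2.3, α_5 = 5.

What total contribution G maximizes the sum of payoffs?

56

Planner FOC: ∂(Σu_j)/∂g_i = (Σα_j) − g_i = 0, so g_i^SO = Σα_j = 11.2 for every i; G^SO = 56.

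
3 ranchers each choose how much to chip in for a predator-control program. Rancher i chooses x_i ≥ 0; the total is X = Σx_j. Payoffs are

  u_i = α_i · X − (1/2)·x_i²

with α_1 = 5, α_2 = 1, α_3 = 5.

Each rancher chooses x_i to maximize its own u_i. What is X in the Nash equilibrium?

Rancher i's FOC: ∂u_i/∂x_i = α_i − x_i = 0, so x_i* = α_i.
NE contributions = (5, 1, 5); X = 11.

11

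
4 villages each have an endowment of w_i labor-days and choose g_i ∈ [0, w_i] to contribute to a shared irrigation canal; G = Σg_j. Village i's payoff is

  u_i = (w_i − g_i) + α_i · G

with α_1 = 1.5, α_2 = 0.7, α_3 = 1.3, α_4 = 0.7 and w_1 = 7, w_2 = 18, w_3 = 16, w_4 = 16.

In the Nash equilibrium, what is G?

23

∂u_i/∂g_i = α_i − 1, so village i contributes w_i if α_i > 1, else 0.
α_i > 1 for i ∈ {1, 3}; NE contributions (7, 0, 16, 0), G = 23.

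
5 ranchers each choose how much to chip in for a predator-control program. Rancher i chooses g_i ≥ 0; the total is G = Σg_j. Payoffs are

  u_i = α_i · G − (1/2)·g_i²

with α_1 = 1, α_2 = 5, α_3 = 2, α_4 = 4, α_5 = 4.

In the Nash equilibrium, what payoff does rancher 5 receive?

56

Rancher i's FOC: ∂u_i/∂g_i = α_i − g_i = 0, so g_i* = α_i.
NE contributions = (1, 5, 2, 4, 4); G = 16.
u_5 = α_5·G − ½·(g_5)² = 4·16 − ½·4² = 56.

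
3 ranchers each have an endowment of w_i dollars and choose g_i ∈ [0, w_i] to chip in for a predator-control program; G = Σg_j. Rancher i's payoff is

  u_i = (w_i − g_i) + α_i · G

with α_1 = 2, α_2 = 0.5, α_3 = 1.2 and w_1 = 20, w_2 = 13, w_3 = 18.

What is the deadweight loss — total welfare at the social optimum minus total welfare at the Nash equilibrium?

∂u_i/∂g_i = α_i − 1, so rancher i contributes w_i if α_i > 1, else 0.
α_i > 1 for i ∈ {1, 3}; NE contributions (20, 0, 18), G = 38.
W^NE = Σw_i − G^NE + (Σα_i)·G^NE = 51 + 2.7·38 = 153.6.
Planner: ∂(Σu_j)/∂g_i = Σα_j − 1 = 2.7 > 0, so everyone contributes w_i; G^SO = 51, W^SO = 51 + 2.7·51 = 188.7.
Deadweight loss = 35.1.

35.1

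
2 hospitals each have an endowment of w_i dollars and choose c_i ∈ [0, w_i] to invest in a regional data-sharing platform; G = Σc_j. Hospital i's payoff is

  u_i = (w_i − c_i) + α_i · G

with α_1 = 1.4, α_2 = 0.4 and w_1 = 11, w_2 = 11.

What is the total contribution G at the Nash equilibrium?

∂u_i/∂c_i = α_i − 1, so hospital i contributes w_i if α_i > 1, else 0.
α_i > 1 for i ∈ {1}; NE contributions (11, 0), G = 11.

11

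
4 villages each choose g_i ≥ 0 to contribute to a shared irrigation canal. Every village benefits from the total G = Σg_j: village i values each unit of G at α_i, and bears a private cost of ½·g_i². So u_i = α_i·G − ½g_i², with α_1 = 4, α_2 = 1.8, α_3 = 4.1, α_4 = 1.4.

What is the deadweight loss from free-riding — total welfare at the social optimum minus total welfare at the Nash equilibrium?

Village i's FOC: ∂u_i/∂g_i = α_i − g_i = 0, so g_i* = α_i.
NE contributions = (4, 1.8, 4.1, 1.4); G = 11.3.
W^NE = (Σα)·G − ½Σα_i² = 11.3² − ½·38.01 = 108.685.
Planner sets g_i = Σα_j = 11.3 for every i, so G^SO = 4·11.3 = 45.2.
W^SO = (Σα)·G^SO − ½·4·(Σα)² = (4/2)·11.3² = 255.38.
Deadweight loss = W^SO − W^NE = 146.695.

146.695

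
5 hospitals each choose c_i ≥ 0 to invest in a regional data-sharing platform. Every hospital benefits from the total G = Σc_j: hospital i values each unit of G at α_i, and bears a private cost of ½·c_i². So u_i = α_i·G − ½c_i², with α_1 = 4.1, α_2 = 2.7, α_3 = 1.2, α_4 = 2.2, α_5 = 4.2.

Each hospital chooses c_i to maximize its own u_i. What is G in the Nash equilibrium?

Hospital i's FOC: ∂u_i/∂c_i = α_i − c_i = 0, so c_i* = α_i.
NE contributions = (4.1, 2.7, 1.2, 2.2, 4.2); G = 14.4.

14.4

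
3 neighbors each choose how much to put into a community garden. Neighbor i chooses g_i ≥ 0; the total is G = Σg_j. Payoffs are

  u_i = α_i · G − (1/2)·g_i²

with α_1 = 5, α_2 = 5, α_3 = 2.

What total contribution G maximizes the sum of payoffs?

Planner FOC: ∂(Σu_j)/∂g_i = (Σα_j) − g_i = 0, so g_i^SO = Σα_j = 12 for every i; G^SO = 36.

36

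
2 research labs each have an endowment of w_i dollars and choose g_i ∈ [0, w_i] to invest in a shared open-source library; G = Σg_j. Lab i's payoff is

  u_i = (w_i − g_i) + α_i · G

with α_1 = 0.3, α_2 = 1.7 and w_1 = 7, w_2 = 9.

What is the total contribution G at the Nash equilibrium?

∂u_i/∂g_i = α_i − 1, so lab i contributes w_i if α_i > 1, else 0.
α_i > 1 for i ∈ {2}; NE contributions (0, 9), G = 9.

9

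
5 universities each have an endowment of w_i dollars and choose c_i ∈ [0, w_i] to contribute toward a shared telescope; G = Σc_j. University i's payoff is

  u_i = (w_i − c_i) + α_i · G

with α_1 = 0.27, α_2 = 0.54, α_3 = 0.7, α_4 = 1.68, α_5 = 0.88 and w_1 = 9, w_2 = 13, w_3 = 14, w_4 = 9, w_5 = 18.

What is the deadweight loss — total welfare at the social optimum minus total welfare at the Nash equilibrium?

165.78

∂u_i/∂c_i = α_i − 1, so university i contributes w_i if α_i > 1, else 0.
α_i > 1 for i ∈ {4}; NE contributions (0, 0, 0, 9, 0), G = 9.
W^NE = Σw_i − G^NE + (Σα_i)·G^NE = 63 + 3.07·9 = 90.63.
Planner: ∂(Σu_j)/∂c_i = Σα_j − 1 = 3.07 > 0, so everyone contributes w_i; G^SO = 63, W^SO = 63 + 3.07·63 = 256.41.
Deadweight loss = 165.78.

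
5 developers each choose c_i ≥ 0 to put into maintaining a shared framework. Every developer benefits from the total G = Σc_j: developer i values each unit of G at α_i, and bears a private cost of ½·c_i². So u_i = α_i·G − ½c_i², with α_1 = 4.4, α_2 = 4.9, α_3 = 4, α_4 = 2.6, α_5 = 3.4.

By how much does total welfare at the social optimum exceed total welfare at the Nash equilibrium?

597.58

Developer i's FOC: ∂u_i/∂c_i = α_i − c_i = 0, so c_i* = α_i.
NE contributions = (4.4, 4.9, 4, 2.6, 3.4); G = 19.3.
W^NE = (Σα)·G − ½Σα_i² = 19.3² − ½·77.69 = 333.645.
Planner sets c_i = Σα_j = 19.3 for every i, so G^SO = 5·19.3 = 96.5.
W^SO = (Σα)·G^SO − ½·5·(Σα)² = (5/2)·19.3² = 931.225.
Deadweight loss = W^SO − W^NE = 597.58.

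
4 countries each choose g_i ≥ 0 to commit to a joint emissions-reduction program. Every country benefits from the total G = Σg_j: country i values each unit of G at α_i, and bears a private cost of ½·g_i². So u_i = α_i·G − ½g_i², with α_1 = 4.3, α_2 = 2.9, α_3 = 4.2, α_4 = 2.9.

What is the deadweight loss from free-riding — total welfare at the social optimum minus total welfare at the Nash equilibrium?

Country i's FOC: ∂u_i/∂g_i = α_i − g_i = 0, so g_i* = α_i.
NE contributions = (4.3, 2.9, 4.2, 2.9); G = 14.3.
W^NE = (Σα)·G − ½Σα_i² = 14.3² − ½·52.95 = 178.015.
Planner sets g_i = Σα_j = 14.3 for every i, so G^SO = 4·14.3 = 57.2.
W^SO = (Σα)·G^SO − ½·4·(Σα)² = (4/2)·14.3² = 408.98.
Deadweight loss = W^SO − W^NE = 230.965.

230.965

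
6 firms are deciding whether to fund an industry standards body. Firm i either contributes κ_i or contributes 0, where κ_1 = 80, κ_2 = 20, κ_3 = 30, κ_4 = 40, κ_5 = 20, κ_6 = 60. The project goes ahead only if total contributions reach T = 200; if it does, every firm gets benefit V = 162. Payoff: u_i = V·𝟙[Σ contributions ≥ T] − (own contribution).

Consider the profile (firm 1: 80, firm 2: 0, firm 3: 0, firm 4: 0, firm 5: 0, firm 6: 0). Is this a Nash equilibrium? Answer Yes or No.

Total = 80 < 200: not provided.
Firm 1 (pledges 80, payoff -80): dropping to 0 → total 0, payoff 0. Profitable deviation.

No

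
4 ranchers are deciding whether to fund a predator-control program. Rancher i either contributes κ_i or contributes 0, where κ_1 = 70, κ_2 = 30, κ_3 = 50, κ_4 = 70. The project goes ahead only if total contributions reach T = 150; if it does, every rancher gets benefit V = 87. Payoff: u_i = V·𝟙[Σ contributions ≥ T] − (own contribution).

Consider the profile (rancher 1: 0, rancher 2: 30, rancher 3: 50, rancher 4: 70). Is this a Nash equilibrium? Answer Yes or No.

Yes

Total = 150 ≥ 150: provided.
Rancher 1 (pledges 0, payoff 87): pledging 70 → total 220, payoff 17. No gain.
Rancher 2 (pledges 30, payoff 57): dropping to 0 → total 120, payoff 0. No gain.
Rancher 3 (pledges 50, payoff 37): dropping to 0 → total 100, payoff 0. No gain.
Rancher 4 (pledges 70, payoff 17): dropping to 0 → total 80, payoff 0. No gain.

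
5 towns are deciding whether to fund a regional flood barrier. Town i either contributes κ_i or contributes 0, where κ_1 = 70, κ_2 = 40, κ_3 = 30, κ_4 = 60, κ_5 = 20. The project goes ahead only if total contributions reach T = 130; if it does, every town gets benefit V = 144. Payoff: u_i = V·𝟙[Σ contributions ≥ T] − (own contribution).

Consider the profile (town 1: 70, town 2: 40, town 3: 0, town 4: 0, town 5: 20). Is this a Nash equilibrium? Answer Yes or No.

Total = 130 ≥ 130: provided.
Town 1 (pledges 70, payoff 74): dropping to 0 → total 60, payoff 0. No gain.
Town 2 (pledges 40, payoff 104): dropping to 0 → total 90, payoff 0. No gain.
Town 3 (pledges 0, payoff 144): pledging 30 → total 160, payoff 114. No gain.
Town 4 (pledges 0, payoff 144): pledging 60 → total 190, payoff 84. No gain.
Town 5 (pledges 20, payoff 124): dropping to 0 → total 110, payoff 0. No gain.

Yes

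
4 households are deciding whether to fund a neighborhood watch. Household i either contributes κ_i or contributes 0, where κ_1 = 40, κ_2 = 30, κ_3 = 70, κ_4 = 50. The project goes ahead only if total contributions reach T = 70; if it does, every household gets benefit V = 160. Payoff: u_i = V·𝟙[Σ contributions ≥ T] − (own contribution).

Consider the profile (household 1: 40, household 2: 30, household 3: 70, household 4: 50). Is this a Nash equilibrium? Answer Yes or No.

No

Total = 190 ≥ 70: provided.
Household 1 (pledges 40, payoff 120): dropping to 0 → total 150, payoff 160. Profitable deviation.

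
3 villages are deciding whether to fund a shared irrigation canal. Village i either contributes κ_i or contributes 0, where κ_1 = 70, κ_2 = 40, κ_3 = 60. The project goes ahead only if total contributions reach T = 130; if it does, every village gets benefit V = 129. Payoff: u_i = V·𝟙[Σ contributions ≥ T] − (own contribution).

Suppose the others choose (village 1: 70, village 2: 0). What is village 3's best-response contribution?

60

Others' total = 70. Contributing 60 brings total to 130 ≥ 130: gain V − κ_3 = 69.
Best response: 60.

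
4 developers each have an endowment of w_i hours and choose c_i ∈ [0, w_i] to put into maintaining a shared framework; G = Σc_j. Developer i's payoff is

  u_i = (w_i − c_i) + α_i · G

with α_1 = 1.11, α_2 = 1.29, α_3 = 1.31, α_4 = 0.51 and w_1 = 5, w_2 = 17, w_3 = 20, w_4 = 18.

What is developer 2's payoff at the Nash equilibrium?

54.18

∂u_i/∂c_i = α_i − 1, so developer i contributes w_i if α_i > 1, else 0.
α_i > 1 for i ∈ {1, 2, 3}; NE contributions (5, 17, 20, 0), G = 42.
u_2 = (17 − 17) + 1.29·42 = 54.18.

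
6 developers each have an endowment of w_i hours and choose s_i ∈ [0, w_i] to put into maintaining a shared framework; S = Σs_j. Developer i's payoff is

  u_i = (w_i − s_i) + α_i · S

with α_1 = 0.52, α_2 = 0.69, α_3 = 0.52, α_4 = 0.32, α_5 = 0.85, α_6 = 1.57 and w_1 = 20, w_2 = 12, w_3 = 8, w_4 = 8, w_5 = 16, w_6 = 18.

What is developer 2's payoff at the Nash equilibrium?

24.42

∂u_i/∂s_i = α_i − 1, so developer i contributes w_i if α_i > 1, else 0.
α_i > 1 for i ∈ {6}; NE contributions (0, 0, 0, 0, 0, 18), S = 18.
u_2 = (12 − 0) + 0.69·18 = 24.42.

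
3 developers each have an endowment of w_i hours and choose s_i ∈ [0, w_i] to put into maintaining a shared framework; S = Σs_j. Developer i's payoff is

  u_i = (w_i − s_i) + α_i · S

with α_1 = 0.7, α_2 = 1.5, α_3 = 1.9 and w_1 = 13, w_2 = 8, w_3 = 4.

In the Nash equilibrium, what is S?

∂u_i/∂s_i = α_i − 1, so developer i contributes w_i if α_i > 1, else 0.
α_i > 1 for i ∈ {2, 3}; NE contributions (0, 8, 4), S = 12.

12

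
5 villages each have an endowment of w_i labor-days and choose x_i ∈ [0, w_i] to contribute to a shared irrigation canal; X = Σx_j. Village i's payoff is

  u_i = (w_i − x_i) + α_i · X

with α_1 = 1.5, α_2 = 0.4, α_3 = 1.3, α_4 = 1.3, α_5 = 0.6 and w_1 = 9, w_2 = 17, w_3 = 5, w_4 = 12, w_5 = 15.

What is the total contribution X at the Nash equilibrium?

∂u_i/∂x_i = α_i − 1, so village i contributes w_i if α_i > 1, else 0.
α_i > 1 for i ∈ {1, 3, 4}; NE contributions (9, 0, 5, 12, 0), X = 26.

26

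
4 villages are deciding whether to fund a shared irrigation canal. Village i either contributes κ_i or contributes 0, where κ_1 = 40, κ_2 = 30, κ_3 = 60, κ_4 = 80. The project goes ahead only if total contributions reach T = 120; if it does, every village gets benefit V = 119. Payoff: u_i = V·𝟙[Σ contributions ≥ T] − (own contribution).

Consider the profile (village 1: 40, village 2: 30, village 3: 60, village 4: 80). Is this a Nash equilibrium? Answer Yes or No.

No

Total = 210 ≥ 120: provided.
Village 1 (pledges 40, payoff 79): dropping to 0 → total 170, payoff 119. Profitable deviation.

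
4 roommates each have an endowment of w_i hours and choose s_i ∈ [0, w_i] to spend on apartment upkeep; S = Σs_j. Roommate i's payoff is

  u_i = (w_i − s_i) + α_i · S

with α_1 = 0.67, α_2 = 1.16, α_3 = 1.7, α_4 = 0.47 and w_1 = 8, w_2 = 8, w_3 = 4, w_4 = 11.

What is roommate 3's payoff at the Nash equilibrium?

∂u_i/∂s_i = α_i − 1, so roommate i contributes w_i if α_i > 1, else 0.
α_i > 1 for i ∈ {2, 3}; NE contributions (0, 8, 4, 0), S = 12.
u_3 = (4 − 4) + 1.7·12 = 20.4.

20.4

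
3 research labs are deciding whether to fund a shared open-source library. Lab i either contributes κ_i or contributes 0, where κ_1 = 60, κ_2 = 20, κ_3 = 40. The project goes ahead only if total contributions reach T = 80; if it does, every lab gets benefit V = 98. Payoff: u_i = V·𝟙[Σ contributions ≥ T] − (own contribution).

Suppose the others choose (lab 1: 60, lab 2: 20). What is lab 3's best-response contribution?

0

Others' total = 80 ≥ 80; contributing adds cost 40 for no extra benefit.
Best response: 0.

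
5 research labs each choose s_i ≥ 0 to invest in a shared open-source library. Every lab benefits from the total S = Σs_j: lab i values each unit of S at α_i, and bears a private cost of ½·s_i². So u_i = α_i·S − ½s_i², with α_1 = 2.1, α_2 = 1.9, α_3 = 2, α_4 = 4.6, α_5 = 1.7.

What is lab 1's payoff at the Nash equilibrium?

Lab i's FOC: ∂u_i/∂s_i = α_i − s_i = 0, so s_i* = α_i.
NE contributions = (2.1, 1.9, 2, 4.6, 1.7); S = 12.3.
u_1 = α_1·S − ½·(s_1)² = 2.1·12.3 − ½·2.1² = 23.625.

23.625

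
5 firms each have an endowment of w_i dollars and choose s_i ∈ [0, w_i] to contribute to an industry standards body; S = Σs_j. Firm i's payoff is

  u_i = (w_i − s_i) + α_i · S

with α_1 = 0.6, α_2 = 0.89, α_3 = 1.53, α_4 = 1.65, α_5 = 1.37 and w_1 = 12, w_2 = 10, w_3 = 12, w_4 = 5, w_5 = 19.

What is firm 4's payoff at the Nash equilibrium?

59.4

∂u_i/∂s_i = α_i − 1, so firm i contributes w_i if α_i > 1, else 0.
α_i > 1 for i ∈ {3, 4, 5}; NE contributions (0, 0, 12, 5, 19), S = 36.
u_4 = (5 − 5) + 1.65·36 = 59.4.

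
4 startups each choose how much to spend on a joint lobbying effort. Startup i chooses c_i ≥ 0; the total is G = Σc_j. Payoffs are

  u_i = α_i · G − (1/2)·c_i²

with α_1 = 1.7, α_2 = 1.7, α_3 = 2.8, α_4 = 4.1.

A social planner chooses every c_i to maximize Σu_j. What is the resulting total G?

41.2

Planner FOC: ∂(Σu_j)/∂c_i = (Σα_j) − c_i = 0, so c_i^SO = Σα_j = 10.3 for every i; G^SO = 41.2.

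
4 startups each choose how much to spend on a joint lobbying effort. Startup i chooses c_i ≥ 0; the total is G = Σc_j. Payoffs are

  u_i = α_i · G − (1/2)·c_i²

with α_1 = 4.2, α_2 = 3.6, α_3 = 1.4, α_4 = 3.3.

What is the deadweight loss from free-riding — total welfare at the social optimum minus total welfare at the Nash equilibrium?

Startup i's FOC: ∂u_i/∂c_i = α_i − c_i = 0, so c_i* = α_i.
NE contributions = (4.2, 3.6, 1.4, 3.3); G = 12.5.
W^NE = (Σα)·G − ½Σα_i² = 12.5² − ½·43.45 = 134.525.
Planner sets c_i = Σα_j = 12.5 for every i, so G^SO = 4·12.5 = 50.
W^SO = (Σα)·G^SO − ½·4·(Σα)² = (4/2)·12.5² = 312.5.
Deadweight loss = W^SO − W^NE = 177.975.

177.975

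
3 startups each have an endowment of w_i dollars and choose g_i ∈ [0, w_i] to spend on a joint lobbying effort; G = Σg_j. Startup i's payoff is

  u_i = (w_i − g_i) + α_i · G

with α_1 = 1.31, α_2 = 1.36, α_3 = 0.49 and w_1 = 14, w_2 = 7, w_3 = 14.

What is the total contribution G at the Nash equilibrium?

∂u_i/∂g_i = α_i − 1, so startup i contributes w_i if α_i > 1, else 0.
α_i > 1 for i ∈ {1, 2}; NE contributions (14, 7, 0), G = 21.

21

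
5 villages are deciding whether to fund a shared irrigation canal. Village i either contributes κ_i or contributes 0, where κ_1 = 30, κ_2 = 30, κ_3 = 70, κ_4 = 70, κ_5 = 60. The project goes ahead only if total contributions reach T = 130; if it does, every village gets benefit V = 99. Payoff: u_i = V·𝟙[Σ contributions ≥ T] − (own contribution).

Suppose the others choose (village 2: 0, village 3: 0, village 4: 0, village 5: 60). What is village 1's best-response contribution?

0

Others' total = 60. Even contributing 30 gives 90 < 130: no benefit either way.
Best response: 0.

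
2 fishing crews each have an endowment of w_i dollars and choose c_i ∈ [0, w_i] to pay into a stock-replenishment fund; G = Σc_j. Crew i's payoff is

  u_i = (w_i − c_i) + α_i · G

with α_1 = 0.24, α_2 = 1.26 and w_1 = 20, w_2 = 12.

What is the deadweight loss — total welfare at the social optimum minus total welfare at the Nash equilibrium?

10

∂u_i/∂c_i = α_i − 1, so crew i contributes w_i if α_i > 1, else 0.
α_i > 1 for i ∈ {2}; NE contributions (0, 12), G = 12.
W^NE = Σw_i − G^NE + (Σα_i)·G^NE = 32 + 0.5·12 = 38.
Planner: ∂(Σu_j)/∂c_i = Σα_j − 1 = 0.5 > 0, so everyone contributes w_i; G^SO = 32, W^SO = 32 + 0.5·32 = 48.
Deadweight loss = 10.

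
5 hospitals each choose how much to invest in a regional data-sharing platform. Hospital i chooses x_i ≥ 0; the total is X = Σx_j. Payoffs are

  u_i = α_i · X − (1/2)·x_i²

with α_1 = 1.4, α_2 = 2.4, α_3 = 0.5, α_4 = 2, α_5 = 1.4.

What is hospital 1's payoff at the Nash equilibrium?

Hospital i's FOC: ∂u_i/∂x_i = α_i − x_i = 0, so x_i* = α_i.
NE contributions = (1.4, 2.4, 0.5, 2, 1.4); X = 7.7.
u_1 = α_1·X − ½·(x_1)² = 1.4·7.7 − ½·1.4² = 9.8.

9.8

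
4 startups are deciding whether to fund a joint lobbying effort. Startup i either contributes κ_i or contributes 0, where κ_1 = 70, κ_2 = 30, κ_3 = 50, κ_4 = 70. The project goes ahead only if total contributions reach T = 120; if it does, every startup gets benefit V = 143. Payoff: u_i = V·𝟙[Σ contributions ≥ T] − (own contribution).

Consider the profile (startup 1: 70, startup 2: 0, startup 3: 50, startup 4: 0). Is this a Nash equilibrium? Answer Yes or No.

Yes

Total = 120 ≥ 120: provided.
Startup 1 (pledges 70, payoff 73): dropping to 0 → total 50, payoff 0. No gain.
Startup 2 (pledges 0, payoff 143): pledging 30 → total 150, payoff 113. No gain.
Startup 3 (pledges 50, payoff 93): dropping to 0 → total 70, payoff 0. No gain.
Startup 4 (pledges 0, payoff 143): pledging 70 → total 190, payoff 73. No gain.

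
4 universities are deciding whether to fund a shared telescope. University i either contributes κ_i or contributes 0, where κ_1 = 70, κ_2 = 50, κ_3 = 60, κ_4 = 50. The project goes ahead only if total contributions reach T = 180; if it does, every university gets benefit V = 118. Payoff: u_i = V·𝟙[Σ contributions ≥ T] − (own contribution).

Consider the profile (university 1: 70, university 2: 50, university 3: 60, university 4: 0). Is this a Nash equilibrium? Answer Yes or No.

Total = 180 ≥ 180: provided.
University 1 (pledges 70, payoff 48): dropping to 0 → total 110, payoff 0. No gain.
University 2 (pledges 50, payoff 68): dropping to 0 → total 130, payoff 0. No gain.
University 3 (pledges 60, payoff 58): dropping to 0 → total 120, payoff 0. No gain.
University 4 (pledges 0, payoff 118): pledging 50 → total 230, payoff 68. No gain.

Yes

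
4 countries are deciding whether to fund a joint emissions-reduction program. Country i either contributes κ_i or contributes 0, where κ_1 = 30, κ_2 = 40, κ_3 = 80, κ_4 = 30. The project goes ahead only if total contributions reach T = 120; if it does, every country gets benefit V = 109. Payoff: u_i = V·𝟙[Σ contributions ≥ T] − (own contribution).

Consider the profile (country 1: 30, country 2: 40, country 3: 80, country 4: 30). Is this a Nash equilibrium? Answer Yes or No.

Total = 180 ≥ 120: provided.
Country 1 (pledges 30, payoff 79): dropping to 0 → total 150, payoff 109. Profitable deviation.

No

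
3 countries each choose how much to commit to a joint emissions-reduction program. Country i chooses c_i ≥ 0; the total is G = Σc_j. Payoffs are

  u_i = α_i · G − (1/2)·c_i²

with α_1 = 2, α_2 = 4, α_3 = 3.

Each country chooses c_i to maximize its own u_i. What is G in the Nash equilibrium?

Country i's FOC: ∂u_i/∂c_i = α_i − c_i = 0, so c_i* = α_i.
NE contributions = (2, 4, 3); G = 9.

9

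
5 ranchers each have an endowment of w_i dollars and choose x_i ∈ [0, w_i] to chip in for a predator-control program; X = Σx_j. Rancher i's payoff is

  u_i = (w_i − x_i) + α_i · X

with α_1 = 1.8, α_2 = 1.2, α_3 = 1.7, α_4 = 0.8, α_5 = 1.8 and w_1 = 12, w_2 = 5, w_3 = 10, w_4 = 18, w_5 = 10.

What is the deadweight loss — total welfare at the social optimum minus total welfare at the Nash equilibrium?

113.4

∂u_i/∂x_i = α_i − 1, so rancher i contributes w_i if α_i > 1, else 0.
α_i > 1 for i ∈ {1, 2, 3, 5}; NE contributions (12, 5, 10, 0, 10), X = 37.
W^NE = Σw_i − X^NE + (Σα_i)·X^NE = 55 + 6.3·37 = 288.1.
Planner: ∂(Σu_j)/∂x_i = Σα_j − 1 = 6.3 > 0, so everyone contributes w_i; X^SO = 55, W^SO = 55 + 6.3·55 = 401.5.
Deadweight loss = 113.4.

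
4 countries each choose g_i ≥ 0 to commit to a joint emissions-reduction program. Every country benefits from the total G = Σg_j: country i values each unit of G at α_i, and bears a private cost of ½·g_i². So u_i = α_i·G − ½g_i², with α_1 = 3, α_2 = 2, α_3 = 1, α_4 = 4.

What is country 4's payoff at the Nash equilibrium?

Country i's FOC: ∂u_i/∂g_i = α_i − g_i = 0, so g_i* = α_i.
NE contributions = (3, 2, 1, 4); G = 10.
u_4 = α_4·G − ½·(g_4)² = 4·10 − ½·4² = 32.

32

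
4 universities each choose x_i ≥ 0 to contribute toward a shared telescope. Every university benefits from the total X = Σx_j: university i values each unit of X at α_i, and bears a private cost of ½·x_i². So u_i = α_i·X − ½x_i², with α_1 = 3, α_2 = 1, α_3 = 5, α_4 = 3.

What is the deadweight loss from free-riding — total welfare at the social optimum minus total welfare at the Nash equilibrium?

166

University i's FOC: ∂u_i/∂x_i = α_i − x_i = 0, so x_i* = α_i.
NE contributions = (3, 1, 5, 3); X = 12.
W^NE = (Σα)·X − ½Σα_i² = 12² − ½·44 = 122.
Planner sets x_i = Σα_j = 12 for every i, so X^SO = 4·12 = 48.
W^SO = (Σα)·X^SO − ½·4·(Σα)² = (4/2)·12² = 288.
Deadweight loss = W^SO − W^NE = 166.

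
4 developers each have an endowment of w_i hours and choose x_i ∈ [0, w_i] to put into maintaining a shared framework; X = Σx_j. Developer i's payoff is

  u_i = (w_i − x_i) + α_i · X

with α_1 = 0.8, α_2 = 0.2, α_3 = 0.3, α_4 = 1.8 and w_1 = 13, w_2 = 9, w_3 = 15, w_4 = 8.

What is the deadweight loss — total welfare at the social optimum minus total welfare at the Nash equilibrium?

77.7

∂u_i/∂x_i = α_i − 1, so developer i contributes w_i if α_i > 1, else 0.
α_i > 1 for i ∈ {4}; NE contributions (0, 0, 0, 8), X = 8.
W^NE = Σw_i − X^NE + (Σα_i)·X^NE = 45 + 2.1·8 = 61.8.
Planner: ∂(Σu_j)/∂x_i = Σα_j − 1 = 2.1 > 0, so everyone contributes w_i; X^SO = 45, W^SO = 45 + 2.1·45 = 139.5.
Deadweight loss = 77.7.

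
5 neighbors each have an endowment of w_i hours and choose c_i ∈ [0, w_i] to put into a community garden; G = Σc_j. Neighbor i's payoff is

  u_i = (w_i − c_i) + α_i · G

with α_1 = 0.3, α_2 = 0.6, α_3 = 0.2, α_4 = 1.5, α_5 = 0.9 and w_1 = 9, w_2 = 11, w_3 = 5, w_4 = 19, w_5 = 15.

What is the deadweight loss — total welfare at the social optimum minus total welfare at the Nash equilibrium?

∂u_i/∂c_i = α_i − 1, so neighbor i contributes w_i if α_i > 1, else 0.
α_i > 1 for i ∈ {4}; NE contributions (0, 0, 0, 19, 0), G = 19.
W^NE = Σw_i − G^NE + (Σα_i)·G^NE = 59 + 2.5·19 = 106.5.
Planner: ∂(Σu_j)/∂c_i = Σα_j − 1 = 2.5 > 0, so everyone contributes w_i; G^SO = 59, W^SO = 59 + 2.5·59 = 206.5.
Deadweight loss = 100.

100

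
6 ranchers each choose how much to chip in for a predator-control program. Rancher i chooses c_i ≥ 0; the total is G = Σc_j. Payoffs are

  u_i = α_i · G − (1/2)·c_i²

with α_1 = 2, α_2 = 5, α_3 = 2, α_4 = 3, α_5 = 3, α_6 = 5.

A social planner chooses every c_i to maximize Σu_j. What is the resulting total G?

120

Planner FOC: ∂(Σu_j)/∂c_i = (Σα_j) − c_i = 0, so c_i^SO = Σα_j = 20 for every i; G^SO = 120.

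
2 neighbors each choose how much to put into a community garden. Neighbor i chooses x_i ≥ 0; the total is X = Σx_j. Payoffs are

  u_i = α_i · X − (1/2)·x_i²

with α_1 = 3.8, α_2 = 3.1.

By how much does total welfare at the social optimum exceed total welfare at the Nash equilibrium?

Neighbor i's FOC: ∂u_i/∂x_i = α_i − x_i = 0, so x_i* = α_i.
NE contributions = (3.8, 3.1); X = 6.9.
W^NE = (Σα)·X − ½Σα_i² = 6.9² − ½·24.05 = 35.585.
Planner sets x_i = Σα_j = 6.9 for every i, so X^SO = 2·6.9 = 13.8.
W^SO = (Σα)·X^SO − ½·2·(Σα)² = (2/2)·6.9² = 47.61.
Deadweight loss = W^SO − W^NE = 12.025.

12.025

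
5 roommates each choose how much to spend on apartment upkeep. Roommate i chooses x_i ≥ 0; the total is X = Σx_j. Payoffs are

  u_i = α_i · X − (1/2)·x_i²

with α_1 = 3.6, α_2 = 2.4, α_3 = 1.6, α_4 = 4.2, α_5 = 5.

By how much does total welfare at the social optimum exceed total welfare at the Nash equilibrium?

455.32

Roommate i's FOC: ∂u_i/∂x_i = α_i − x_i = 0, so x_i* = α_i.
NE contributions = (3.6, 2.4, 1.6, 4.2, 5); X = 16.8.
W^NE = (Σα)·X − ½Σα_i² = 16.8² − ½·63.92 = 250.28.
Planner sets x_i = Σα_j = 16.8 for every i, so X^SO = 5·16.8 = 84.
W^SO = (Σα)·X^SO − ½·5·(Σα)² = (5/2)·16.8² = 705.6.
Deadweight loss = W^SO − W^NE = 455.32.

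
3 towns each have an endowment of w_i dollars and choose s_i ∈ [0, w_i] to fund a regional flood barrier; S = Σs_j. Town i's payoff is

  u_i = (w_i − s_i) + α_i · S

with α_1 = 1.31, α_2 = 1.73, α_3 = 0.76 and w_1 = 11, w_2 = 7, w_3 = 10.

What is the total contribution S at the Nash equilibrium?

18

∂u_i/∂s_i = α_i − 1, so town i contributes w_i if α_i > 1, else 0.
α_i > 1 for i ∈ {1, 2}; NE contributions (11, 7, 0), S = 18.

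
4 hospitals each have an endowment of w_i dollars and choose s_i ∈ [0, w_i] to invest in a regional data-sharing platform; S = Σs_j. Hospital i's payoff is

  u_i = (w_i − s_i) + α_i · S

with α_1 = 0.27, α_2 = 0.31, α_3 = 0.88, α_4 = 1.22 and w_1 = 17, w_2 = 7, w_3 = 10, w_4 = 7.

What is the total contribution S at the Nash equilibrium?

7

∂u_i/∂s_i = α_i − 1, so hospital i contributes w_i if α_i > 1, else 0.
α_i > 1 for i ∈ {4}; NE contributions (0, 0, 0, 7), S = 7.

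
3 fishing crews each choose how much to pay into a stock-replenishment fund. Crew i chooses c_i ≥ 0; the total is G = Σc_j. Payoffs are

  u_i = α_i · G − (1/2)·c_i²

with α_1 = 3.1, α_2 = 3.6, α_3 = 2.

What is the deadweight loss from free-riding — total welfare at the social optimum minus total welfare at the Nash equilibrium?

51.13

Crew i's FOC: ∂u_i/∂c_i = α_i − c_i = 0, so c_i* = α_i.
NE contributions = (3.1, 3.6, 2); G = 8.7.
W^NE = (Σα)·G − ½Σα_i² = 8.7² − ½·26.57 = 62.405.
Planner sets c_i = Σα_j = 8.7 for every i, so G^SO = 3·8.7 = 26.1.
W^SO = (Σα)·G^SO − ½·3·(Σα)² = (3/2)·8.7² = 113.535.
Deadweight loss = W^SO − W^NE = 51.13.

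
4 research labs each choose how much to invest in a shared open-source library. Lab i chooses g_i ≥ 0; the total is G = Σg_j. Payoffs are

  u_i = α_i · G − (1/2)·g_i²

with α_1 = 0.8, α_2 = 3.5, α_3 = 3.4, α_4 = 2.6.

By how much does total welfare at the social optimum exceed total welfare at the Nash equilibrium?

Lab i's FOC: ∂u_i/∂g_i = α_i − g_i = 0, so g_i* = α_i.
NE contributions = (0.8, 3.5, 3.4, 2.6); G = 10.3.
W^NE = (Σα)·G − ½Σα_i² = 10.3² − ½·31.21 = 90.485.
Planner sets g_i = Σα_j = 10.3 for every i, so G^SO = 4·10.3 = 41.2.
W^SO = (Σα)·G^SO − ½·4·(Σα)² = (4/2)·10.3² = 212.18.
Deadweight loss = W^SO − W^NE = 121.695.

121.695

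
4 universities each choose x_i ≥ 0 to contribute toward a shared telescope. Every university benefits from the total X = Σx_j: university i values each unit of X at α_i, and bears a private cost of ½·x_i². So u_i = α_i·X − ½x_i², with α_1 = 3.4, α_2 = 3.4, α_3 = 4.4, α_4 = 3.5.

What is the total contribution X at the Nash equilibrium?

University i's FOC: ∂u_i/∂x_i = α_i − x_i = 0, so x_i* = α_i.
NE contributions = (3.4, 3.4, 4.4, 3.5); X = 14.7.

14.7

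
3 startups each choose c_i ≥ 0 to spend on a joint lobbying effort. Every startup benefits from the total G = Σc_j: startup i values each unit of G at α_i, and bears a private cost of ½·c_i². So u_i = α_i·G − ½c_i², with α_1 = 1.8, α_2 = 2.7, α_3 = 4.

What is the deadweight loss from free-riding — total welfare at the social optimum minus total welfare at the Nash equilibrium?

49.39

Startup i's FOC: ∂u_i/∂c_i = α_i − c_i = 0, so c_i* = α_i.
NE contributions = (1.8, 2.7, 4); G = 8.5.
W^NE = (Σα)·G − ½Σα_i² = 8.5² − ½·26.53 = 58.985.
Planner sets c_i = Σα_j = 8.5 for every i, so G^SO = 3·8.5 = 25.5.
W^SO = (Σα)·G^SO − ½·3·(Σα)² = (3/2)·8.5² = 108.375.
Deadweight loss = W^SO − W^NE = 49.39.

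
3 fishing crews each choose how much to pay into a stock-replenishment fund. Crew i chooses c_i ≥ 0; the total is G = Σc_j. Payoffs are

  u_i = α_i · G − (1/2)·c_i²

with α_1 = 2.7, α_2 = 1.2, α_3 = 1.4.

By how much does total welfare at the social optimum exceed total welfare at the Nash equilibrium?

19.39

Crew i's FOC: ∂u_i/∂c_i = α_i − c_i = 0, so c_i* = α_i.
NE contributions = (2.7, 1.2, 1.4); G = 5.3.
W^NE = (Σα)·G − ½Σα_i² = 5.3² − ½·10.69 = 22.745.
Planner sets c_i = Σα_j = 5.3 for every i, so G^SO = 3·5.3 = 15.9.
W^SO = (Σα)·G^SO − ½·3·(Σα)² = (3/2)·5.3² = 42.135.
Deadweight loss = W^SO − W^NE = 19.39.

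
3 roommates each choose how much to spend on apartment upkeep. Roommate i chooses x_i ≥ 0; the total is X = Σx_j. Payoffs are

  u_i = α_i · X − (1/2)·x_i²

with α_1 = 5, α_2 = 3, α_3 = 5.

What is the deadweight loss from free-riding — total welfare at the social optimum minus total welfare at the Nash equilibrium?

Roommate i's FOC: ∂u_i/∂x_i = α_i − x_i = 0, so x_i* = α_i.
NE contributions = (5, 3, 5); X = 13.
W^NE = (Σα)·X − ½Σα_i² = 13² − ½·59 = 139.5.
Planner sets x_i = Σα_j = 13 for every i, so X^SO = 3·13 = 39.
W^SO = (Σα)·X^SO − ½·3·(Σα)² = (3/2)·13² = 253.5.
Deadweight loss = W^SO − W^NE = 114.

114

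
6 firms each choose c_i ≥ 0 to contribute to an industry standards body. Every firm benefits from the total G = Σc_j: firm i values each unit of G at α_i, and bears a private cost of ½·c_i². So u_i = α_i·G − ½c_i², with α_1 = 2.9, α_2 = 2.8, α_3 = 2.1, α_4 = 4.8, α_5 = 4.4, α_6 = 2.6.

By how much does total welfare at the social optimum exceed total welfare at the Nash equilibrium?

803.23

Firm i's FOC: ∂u_i/∂c_i = α_i − c_i = 0, so c_i* = α_i.
NE contributions = (2.9, 2.8, 2.1, 4.8, 4.4, 2.6); G = 19.6.
W^NE = (Σα)·G − ½Σα_i² = 19.6² − ½·69.82 = 349.25.
Planner sets c_i = Σα_j = 19.6 for every i, so G^SO = 6·19.6 = 117.6.
W^SO = (Σα)·G^SO − ½·6·(Σα)² = (6/2)·19.6² = 1152.48.
Deadweight loss = W^SO − W^NE = 803.23.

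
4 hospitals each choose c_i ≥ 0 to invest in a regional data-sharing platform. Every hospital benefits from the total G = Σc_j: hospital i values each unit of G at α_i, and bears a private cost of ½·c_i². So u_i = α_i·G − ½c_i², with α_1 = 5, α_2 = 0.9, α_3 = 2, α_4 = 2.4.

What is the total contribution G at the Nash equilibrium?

10.3

Hospital i's FOC: ∂u_i/∂c_i = α_i − c_i = 0, so c_i* = α_i.
NE contributions = (5, 0.9, 2, 2.4); G = 10.3.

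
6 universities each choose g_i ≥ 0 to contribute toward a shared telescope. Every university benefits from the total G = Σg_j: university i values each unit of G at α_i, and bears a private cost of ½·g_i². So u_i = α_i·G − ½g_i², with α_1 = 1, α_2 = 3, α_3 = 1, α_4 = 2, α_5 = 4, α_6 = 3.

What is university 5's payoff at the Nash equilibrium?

48

University i's FOC: ∂u_i/∂g_i = α_i − g_i = 0, so g_i* = α_i.
NE contributions = (1, 3, 1, 2, 4, 3); G = 14.
u_5 = α_5·G − ½·(g_5)² = 4·14 − ½·4² = 48.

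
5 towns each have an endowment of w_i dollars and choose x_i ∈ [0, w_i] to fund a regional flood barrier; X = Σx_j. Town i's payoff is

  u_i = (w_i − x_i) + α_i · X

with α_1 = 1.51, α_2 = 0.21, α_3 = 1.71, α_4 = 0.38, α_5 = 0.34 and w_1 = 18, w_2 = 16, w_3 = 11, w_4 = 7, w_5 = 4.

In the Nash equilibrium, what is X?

∂u_i/∂x_i = α_i − 1, so town i contributes w_i if α_i > 1, else 0.
α_i > 1 for i ∈ {1, 3}; NE contributions (18, 0, 11, 0, 0), X = 29.

29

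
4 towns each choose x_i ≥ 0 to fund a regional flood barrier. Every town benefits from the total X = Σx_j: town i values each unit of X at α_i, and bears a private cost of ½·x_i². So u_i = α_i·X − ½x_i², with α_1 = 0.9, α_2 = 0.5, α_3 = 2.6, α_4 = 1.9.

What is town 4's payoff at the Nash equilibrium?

Town i's FOC: ∂u_i/∂x_i = α_i − x_i = 0, so x_i* = α_i.
NE contributions = (0.9, 0.5, 2.6, 1.9); X = 5.9.
u_4 = α_4·X − ½·(x_4)² = 1.9·5.9 − ½·1.9² = 9.405.

9.405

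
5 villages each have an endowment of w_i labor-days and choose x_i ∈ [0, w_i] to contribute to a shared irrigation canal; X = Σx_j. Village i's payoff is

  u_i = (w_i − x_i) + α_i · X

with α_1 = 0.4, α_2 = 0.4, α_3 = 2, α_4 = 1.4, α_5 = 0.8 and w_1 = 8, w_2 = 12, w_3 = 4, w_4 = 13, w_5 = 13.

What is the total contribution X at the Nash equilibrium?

17

∂u_i/∂x_i = α_i − 1, so village i contributes w_i if α_i > 1, else 0.
α_i > 1 for i ∈ {3, 4}; NE contributions (0, 0, 4, 13, 0), X = 17.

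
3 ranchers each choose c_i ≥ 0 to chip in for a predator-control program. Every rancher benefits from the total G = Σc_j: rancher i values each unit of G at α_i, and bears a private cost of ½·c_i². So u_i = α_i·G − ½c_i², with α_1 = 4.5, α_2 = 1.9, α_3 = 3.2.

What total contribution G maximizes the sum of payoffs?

28.8

Planner FOC: ∂(Σu_j)/∂c_i = (Σα_j) − c_i = 0, so c_i^SO = Σα_j = 9.6 for every i; G^SO = 28.8.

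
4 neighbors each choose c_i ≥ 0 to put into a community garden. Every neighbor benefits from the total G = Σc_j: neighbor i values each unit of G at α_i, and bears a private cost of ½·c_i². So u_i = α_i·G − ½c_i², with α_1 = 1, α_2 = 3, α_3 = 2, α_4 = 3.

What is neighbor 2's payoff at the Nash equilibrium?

22.5

Neighbor i's FOC: ∂u_i/∂c_i = α_i − c_i = 0, so c_i* = α_i.
NE contributions = (1, 3, 2, 3); G = 9.
u_2 = α_2·G − ½·(c_2)² = 3·9 − ½·3² = 22.5.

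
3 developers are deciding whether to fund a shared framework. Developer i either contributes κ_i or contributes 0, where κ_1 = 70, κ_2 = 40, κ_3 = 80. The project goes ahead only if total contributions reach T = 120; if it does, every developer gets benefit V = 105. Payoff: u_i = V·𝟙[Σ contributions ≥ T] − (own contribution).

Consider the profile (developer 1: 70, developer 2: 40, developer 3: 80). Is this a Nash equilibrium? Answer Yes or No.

No

Total = 190 ≥ 120: provided.
Developer 1 (pledges 70, payoff 35): dropping to 0 → total 120, payoff 105. Profitable deviation.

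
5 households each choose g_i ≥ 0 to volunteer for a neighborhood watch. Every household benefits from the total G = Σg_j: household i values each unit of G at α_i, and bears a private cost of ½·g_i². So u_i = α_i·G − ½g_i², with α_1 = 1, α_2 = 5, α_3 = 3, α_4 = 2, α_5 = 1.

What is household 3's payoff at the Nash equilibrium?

31.5

Household i's FOC: ∂u_i/∂g_i = α_i − g_i = 0, so g_i* = α_i.
NE contributions = (1, 5, 3, 2, 1); G = 12.
u_3 = α_3·G − ½·(g_3)² = 3·12 − ½·3² = 31.5.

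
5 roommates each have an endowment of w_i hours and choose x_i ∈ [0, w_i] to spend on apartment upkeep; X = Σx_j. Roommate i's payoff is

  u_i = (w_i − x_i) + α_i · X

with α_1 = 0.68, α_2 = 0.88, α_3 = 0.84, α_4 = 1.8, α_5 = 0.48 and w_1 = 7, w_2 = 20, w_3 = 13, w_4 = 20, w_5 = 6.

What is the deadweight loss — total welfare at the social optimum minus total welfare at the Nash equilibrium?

∂u_i/∂x_i = α_i − 1, so roommate i contributes w_i if α_i > 1, else 0.
α_i > 1 for i ∈ {4}; NE contributions (0, 0, 0, 20, 0), X = 20.
W^NE = Σw_i − X^NE + (Σα_i)·X^NE = 66 + 3.68·20 = 139.6.
Planner: ∂(Σu_j)/∂x_i = Σα_j − 1 = 3.68 > 0, so everyone contributes w_i; X^SO = 66, W^SO = 66 + 3.68·66 = 308.88.
Deadweight loss = 169.28.

169.28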